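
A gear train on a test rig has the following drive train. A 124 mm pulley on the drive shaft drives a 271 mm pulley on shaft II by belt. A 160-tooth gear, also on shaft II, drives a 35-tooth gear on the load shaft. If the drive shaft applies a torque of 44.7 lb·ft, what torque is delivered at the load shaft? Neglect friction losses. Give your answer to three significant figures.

Belt: ratio = 271/124 = 2.1855; torque at shaft II = 44.7 × 2.1855 = 97.691 lb·ft.
Gear mesh: ratio = 35/160 = 0.21875; torque at the load shaft = 97.691 × 0.21875 = 21.37 lb·ft.

21.4 lb·ft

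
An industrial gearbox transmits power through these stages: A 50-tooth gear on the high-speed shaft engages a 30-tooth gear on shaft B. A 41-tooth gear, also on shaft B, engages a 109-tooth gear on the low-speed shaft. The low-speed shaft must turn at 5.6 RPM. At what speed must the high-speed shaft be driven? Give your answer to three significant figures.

8.93 RPM

Overall ratio R = 0.6 × 2.6585 = 1.5951.
Required input speed = output speed × R = 5.6 × 1.5951 = 8.9327 RPM.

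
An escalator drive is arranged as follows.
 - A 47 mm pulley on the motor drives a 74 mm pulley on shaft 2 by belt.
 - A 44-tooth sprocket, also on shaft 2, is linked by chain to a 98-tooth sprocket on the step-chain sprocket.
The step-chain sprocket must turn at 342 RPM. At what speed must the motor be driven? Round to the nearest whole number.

Overall ratio R = 1.5745 × 2.2273 = 3.5068.
Required input speed = output speed × R = 342 × 3.5068 = 1199.3 RPM.

1199 RPM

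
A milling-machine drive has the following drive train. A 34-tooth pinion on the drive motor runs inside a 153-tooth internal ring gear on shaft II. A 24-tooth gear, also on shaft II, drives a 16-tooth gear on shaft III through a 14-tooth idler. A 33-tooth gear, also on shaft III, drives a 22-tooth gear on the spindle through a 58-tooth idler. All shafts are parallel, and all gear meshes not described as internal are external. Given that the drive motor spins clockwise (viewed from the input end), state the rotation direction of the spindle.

the drive motor → shaft II: internal mesh, same direction → CW.
shaft II → shaft III: driver → idler → driven is 2 external meshes, 2 reversals → CW.
shaft III → the spindle: driver → idler → driven is 2 external meshes, 2 reversals → CW.
4 reversals in total — an even number — so the spindle turns the same way as the drive motor.

clockwise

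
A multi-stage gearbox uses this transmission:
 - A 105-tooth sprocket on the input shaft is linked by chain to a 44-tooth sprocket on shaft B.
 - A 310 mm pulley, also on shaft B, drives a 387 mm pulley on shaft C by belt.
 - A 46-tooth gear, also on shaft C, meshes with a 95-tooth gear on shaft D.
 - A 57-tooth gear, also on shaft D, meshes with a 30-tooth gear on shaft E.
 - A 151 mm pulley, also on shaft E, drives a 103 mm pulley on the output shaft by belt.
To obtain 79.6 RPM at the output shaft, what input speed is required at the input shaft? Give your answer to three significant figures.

30.9 RPM

Overall ratio R = 0.41905 × 1.2484 × 2.0652 × 0.52632 × 0.68212 = 0.38787.
Required input speed = output speed × R = 79.6 × 0.38787 = 30.874 RPM.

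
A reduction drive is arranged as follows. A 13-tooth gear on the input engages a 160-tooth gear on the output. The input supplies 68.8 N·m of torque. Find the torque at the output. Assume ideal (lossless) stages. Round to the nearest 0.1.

After the gear mesh (160/13): 68.8 × 12.308 = 846.77 N·m

846.8 N·m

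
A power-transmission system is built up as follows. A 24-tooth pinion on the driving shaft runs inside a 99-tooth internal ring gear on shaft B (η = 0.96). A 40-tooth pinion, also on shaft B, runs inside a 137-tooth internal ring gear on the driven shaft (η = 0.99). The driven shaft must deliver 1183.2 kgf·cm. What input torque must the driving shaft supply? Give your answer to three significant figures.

88.1 kgf·cm

Overall ratio R = 4.125 × 3.425 = 14.128; overall efficiency η = 0.96 × 0.99 = 0.9504.
Input torque = output torque / (R × η) = 1183.2 / (14.128 × 0.9504) = 88.119 kgf·cm.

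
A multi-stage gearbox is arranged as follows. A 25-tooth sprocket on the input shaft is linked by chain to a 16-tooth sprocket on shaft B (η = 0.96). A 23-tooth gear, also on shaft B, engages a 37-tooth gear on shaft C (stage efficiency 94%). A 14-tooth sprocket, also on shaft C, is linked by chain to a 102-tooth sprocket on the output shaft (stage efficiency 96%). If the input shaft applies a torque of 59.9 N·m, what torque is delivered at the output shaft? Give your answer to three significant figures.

389 N·m

After the chain (16/25): 59.9 × 0.64 × 0.96 = 36.803 N·m
After the gear mesh (37/23): 36.803 × 1.6087 × 0.94 = 55.652 N·m
After the chain (102/14): 55.652 × 7.2857 × 0.96 = 389.25 N·m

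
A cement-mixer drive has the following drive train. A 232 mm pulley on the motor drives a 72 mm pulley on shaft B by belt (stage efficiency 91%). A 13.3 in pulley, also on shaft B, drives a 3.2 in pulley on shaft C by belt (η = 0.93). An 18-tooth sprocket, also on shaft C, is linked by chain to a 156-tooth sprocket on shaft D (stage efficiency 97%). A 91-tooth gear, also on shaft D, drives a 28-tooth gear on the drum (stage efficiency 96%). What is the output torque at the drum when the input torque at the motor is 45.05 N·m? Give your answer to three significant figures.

7.07 N·m

Belt: ratio = 72/232 = 0.31034; torque at shaft B = 45.05 × 0.31034 × 0.91 = 12.723 N·m.
Belt: ratio = 3.2/13.3 = 0.2406; torque at shaft C = 12.723 × 0.2406 × 0.93 = 2.8468 N·m.
Chain: ratio = 156/18 = 8.6667; torque at shaft D = 2.8468 × 8.6667 × 0.97 = 23.932 N·m.
Gear mesh: ratio = 28/91 = 0.30769; torque at the drum = 23.932 × 0.30769 × 0.96 = 7.0693 N·m.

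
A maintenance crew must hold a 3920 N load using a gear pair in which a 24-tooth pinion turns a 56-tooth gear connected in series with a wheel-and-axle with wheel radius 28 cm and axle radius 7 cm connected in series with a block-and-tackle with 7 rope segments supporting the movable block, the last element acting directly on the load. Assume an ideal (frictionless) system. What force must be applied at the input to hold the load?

60 N

Gear pair MA = 56/24 = 2.3333.
Wheel-and-axle MA = R/r = 28/7 = 4.
Block-and-tackle MA = number of supporting rope parts = 7.
Combined ideal MA = 2.3333 × 4 × 7 = 65.333.
Effort = load / MA = 3920 / 65.333 = 60 N.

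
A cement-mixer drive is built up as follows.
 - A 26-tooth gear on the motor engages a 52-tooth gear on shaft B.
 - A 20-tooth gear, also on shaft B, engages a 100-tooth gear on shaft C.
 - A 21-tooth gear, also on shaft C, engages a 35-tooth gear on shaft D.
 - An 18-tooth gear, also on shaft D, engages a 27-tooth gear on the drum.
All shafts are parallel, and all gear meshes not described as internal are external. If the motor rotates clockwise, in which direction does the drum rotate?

clockwise

the motor → shaft B: external mesh, 1 reversal → CCW.
shaft B → shaft C: external mesh, 1 reversal → CW.
shaft C → shaft D: external mesh, 1 reversal → CCW.
shaft D → the drum: external mesh, 1 reversal → CW.
4 reversals in total — an even number — so the drum turns the same way as the motor.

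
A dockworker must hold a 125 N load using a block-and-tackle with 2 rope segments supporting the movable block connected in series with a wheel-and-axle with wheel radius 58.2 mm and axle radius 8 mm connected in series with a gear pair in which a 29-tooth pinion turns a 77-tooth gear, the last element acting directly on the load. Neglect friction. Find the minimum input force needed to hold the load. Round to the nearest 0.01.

Block-and-tackle MA = number of supporting rope parts = 2.
Wheel-and-axle MA = R/r = 58.2/8 = 7.275.
Gear pair MA = 77/29 = 2.6552.
Combined ideal MA = 2 × 7.275 × 2.6552 = 38.633.
Effort = load / MA = 125 / 38.633 = 3.2356 N.

3.24 N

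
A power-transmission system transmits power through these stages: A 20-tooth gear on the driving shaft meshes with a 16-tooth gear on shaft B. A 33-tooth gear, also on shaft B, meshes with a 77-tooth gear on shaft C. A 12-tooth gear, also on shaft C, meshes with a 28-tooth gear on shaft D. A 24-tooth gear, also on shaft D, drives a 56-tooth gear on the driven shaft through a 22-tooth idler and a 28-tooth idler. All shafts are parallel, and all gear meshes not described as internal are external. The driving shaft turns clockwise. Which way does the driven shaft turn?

clockwise

the driving shaft → shaft B: external mesh, 1 reversal → CCW.
shaft B → shaft C: external mesh, 1 reversal → CW.
shaft C → shaft D: external mesh, 1 reversal → CCW.
shaft D → the driven shaft: driver → idler → idler → driven is 3 external meshes, 3 reversals → CW.
6 reversals in total — an even number — so the driven shaft turns the same way as the driving shaft.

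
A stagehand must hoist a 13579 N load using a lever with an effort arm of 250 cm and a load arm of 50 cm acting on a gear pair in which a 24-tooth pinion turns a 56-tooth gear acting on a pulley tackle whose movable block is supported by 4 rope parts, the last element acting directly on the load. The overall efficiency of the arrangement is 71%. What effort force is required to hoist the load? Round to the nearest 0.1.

Lever MA = effort arm / load arm = 250/50 = 5.
Gear pair MA = 56/24 = 2.3333.
Block-and-tackle MA = number of supporting rope parts = 4.
Combined ideal MA = 5 × 2.3333 × 4 = 46.667.
Actual MA = 46.667 × 0.71 = 33.133.
Effort = load / actual MA = 13579 / 33.133 = 409.83 N.

409.8 N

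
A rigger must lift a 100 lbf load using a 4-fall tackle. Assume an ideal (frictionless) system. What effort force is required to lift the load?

Block-and-tackle MA = number of supporting rope parts = 4.
Effort = load / MA = 100 / 4 = 25 lbf.

25 lbf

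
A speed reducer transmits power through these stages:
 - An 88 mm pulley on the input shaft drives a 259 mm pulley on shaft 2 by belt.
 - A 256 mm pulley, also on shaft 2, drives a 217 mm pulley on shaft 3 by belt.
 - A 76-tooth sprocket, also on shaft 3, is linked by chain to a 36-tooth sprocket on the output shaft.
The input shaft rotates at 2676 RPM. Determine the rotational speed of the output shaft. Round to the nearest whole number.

2264 RPM

belt 259/88 = 2.9432 → 2676/2.9432 = 909.22 RPM
belt 217/256 = 0.84766 → 909.22/0.84766 = 1072.6 RPM
chain 36/76 = 0.47368 → 1072.6/0.47368 = 2264.4 RPM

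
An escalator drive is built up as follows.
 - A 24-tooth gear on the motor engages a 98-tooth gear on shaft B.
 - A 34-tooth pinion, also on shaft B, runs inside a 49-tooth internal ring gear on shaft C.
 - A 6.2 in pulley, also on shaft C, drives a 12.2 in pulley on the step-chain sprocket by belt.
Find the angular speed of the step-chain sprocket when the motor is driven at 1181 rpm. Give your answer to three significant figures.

Gear mesh: ratio = 98/24 = 4.0833, so shaft B turns at 1181 / 4.0833 = 289.22 rpm.
Internal gear: ratio = 49/34 = 1.4412, so shaft C turns at 289.22 / 1.4412 = 200.69 rpm.
Belt: ratio = 12.2/6.2 = 1.9677, so the step-chain sprocket turns at 200.69 / 1.9677 = 101.99 rpm.

102 rpm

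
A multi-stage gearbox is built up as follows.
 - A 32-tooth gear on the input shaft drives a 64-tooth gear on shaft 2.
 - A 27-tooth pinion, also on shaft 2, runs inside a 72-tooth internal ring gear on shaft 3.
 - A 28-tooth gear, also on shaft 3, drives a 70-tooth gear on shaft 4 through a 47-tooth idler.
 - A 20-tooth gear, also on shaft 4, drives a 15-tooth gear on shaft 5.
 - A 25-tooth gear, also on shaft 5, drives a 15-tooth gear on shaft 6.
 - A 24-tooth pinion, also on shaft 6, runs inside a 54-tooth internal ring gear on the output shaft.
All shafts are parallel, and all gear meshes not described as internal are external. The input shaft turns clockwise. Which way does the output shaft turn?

anticlockwise

the input shaft → shaft 2: external mesh, 1 reversal → CCW.
shaft 2 → shaft 3: internal mesh, same direction → CCW.
shaft 3 → shaft 4: driver → idler → driven is 2 external meshes, 2 reversals → CCW.
shaft 4 → shaft 5: external mesh, 1 reversal → CW.
shaft 5 → shaft 6: external mesh, 1 reversal → CCW.
shaft 6 → the output shaft: internal mesh, same direction → CCW.
5 reversals in total — an odd number — so the output shaft turns opposite to the input shaft.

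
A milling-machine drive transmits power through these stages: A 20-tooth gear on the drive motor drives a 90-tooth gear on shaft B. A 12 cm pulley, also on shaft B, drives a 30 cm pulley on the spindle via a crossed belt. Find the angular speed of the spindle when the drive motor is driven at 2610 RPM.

232 RPM

Gear mesh: ratio = 90/20 = 4.5, so shaft B turns at 2610 / 4.5 = 580 RPM.
Belt: ratio = 30/12 = 2.5, so the spindle turns at 580 / 2.5 = 232 RPM.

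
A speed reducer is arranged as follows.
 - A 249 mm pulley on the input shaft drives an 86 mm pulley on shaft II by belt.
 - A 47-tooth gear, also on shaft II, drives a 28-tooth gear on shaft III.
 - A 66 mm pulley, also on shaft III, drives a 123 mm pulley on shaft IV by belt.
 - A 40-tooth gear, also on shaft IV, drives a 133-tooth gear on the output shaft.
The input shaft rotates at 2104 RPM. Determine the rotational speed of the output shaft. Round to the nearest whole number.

1650 RPM

Belt: ratio = 86/249 = 0.34538, so shaft II turns at 2104 / 0.34538 = 6091.8 RPM.
Gear mesh: ratio = 28/47 = 0.59574, so shaft III turns at 6091.8 / 0.59574 = 10226 RPM.
Belt: ratio = 123/66 = 1.8636, so shaft IV turns at 10226 / 1.8636 = 5486.9 RPM.
Gear mesh: ratio = 133/40 = 3.325, so the output shaft turns at 5486.9 / 3.325 = 1650.2 RPM.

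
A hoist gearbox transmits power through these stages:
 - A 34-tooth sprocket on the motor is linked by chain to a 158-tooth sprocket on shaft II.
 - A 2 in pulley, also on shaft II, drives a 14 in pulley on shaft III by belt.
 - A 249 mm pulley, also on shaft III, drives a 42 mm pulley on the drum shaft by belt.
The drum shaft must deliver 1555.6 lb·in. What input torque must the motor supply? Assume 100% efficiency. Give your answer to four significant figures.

Overall ratio R = 4.6471 × 7 × 0.16867 = 5.4869.
Input torque = output torque / R = 1555.6 / 5.4869 = 283.51 lb·in.

283.5 lb·in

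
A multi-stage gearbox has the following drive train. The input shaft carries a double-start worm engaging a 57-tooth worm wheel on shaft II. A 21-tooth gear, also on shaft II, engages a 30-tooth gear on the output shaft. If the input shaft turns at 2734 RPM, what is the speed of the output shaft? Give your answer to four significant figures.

67.15 RPM

the input shaft → shaft II (worm, 57/2): 2734 ÷ 28.5 = 95.93 RPM
shaft II → the output shaft (gear mesh, 30/21): 95.93 ÷ 1.4286 = 67.151 RPM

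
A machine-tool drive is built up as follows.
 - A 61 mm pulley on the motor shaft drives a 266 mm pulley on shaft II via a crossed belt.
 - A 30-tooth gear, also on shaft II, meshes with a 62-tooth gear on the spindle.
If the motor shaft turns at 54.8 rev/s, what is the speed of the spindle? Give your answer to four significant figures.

6.081 rev/s

Belt: ratio = 266/61 = 4.3607, so shaft II turns at 54.8 / 4.3607 = 12.567 rev/s.
Gear mesh: ratio = 62/30 = 2.0667, so the spindle turns at 12.567 / 2.0667 = 6.0808 rev/s.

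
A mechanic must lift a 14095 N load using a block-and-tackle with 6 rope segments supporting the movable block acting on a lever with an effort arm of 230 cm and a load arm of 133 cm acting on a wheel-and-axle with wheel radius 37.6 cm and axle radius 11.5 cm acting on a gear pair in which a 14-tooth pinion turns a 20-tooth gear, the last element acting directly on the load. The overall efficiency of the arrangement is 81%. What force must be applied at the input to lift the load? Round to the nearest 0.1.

Block-and-tackle MA = number of supporting rope parts = 6.
Lever MA = effort arm / load arm = 230/133 = 1.7293.
Wheel-and-axle MA = R/r = 37.6/11.5 = 3.2696.
Gear pair MA = 20/14 = 1.4286.
Combined ideal MA = 6 × 1.7293 × 3.2696 × 1.4286 = 48.464.
Actual MA = 48.464 × 0.81 = 39.256.
Effort = load / actual MA = 14095 / 39.256 = 359.05 N.

359.1 N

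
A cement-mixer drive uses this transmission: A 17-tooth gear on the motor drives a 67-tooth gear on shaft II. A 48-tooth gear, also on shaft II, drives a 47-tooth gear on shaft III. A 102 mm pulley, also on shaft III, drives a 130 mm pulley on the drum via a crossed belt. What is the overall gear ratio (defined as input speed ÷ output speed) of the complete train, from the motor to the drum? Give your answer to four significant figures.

4.918

Each stage contributes driven/driver: gear mesh 67/17 = 3.9412, gear mesh 47/48 = 0.97917, belt 130/102 = 1.2745.
Overall: 3.9412 × 0.97917 × 1.2745 = 4.9184.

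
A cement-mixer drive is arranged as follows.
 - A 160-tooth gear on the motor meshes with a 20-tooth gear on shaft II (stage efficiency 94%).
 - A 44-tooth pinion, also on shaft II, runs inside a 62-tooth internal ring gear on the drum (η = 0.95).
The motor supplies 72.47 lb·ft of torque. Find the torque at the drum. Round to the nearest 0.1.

11.4 lb·ft

After the gear mesh (20/160): 72.47 × 0.125 × 0.94 = 8.5152 lb·ft
After the internal gear (62/44): 8.5152 × 1.4091 × 0.95 = 11.399 lb·ft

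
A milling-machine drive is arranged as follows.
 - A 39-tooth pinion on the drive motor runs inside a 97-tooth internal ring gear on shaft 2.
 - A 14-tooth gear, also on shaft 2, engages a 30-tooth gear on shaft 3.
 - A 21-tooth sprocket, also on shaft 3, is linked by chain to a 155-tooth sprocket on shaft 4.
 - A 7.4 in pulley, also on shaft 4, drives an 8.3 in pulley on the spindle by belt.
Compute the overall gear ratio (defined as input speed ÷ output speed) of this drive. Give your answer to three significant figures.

Each stage contributes driven/driver: internal gear 97/39 = 2.4872, gear mesh 30/14 = 2.1429, chain 155/21 = 7.381, belt 8.3/7.4 = 1.1216.
Overall: 2.4872 × 2.1429 × 7.381 × 1.1216 = 44.122.

44.1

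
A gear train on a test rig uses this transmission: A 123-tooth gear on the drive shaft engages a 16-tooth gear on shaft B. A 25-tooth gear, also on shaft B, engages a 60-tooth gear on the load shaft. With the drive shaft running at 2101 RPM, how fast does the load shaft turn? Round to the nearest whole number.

gear mesh 16/123 = 0.13008 → 2101/0.13008 = 16151 RPM
gear mesh 60/25 = 2.4 → 16151/2.4 = 6729.8 RPM

6730 RPM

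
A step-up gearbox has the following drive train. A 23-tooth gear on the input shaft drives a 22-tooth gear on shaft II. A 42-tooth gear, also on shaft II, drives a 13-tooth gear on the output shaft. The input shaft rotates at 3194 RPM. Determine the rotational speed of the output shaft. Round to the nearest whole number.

gear mesh 22/23 = 0.95652 → 3194/0.95652 = 3339.2 RPM
gear mesh 13/42 = 0.30952 → 3339.2/0.30952 = 10788 RPM

10788 RPM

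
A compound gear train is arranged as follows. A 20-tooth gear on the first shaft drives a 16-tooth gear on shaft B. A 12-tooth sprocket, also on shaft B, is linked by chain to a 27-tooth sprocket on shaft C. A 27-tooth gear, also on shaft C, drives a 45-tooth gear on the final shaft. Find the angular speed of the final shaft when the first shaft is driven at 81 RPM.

27 RPM

Gear mesh: ratio = 16/20 = 0.8, so shaft B turns at 81 / 0.8 = 101.25 RPM.
Chain: ratio = 27/12 = 2.25, so shaft C turns at 101.25 / 2.25 = 45 RPM.
Gear mesh: ratio = 45/27 = 1.6667, so the final shaft turns at 45 / 1.6667 = 27 RPM.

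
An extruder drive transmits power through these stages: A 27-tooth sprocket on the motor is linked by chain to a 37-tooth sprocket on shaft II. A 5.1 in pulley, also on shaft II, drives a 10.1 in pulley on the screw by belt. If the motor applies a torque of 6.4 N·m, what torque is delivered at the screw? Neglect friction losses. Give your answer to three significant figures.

17.4 N·m

Chain: ratio = 37/27 = 1.3704; torque at shaft II = 6.4 × 1.3704 = 8.7704 N·m.
Belt: ratio = 10.1/5.1 = 1.9804; torque at the screw = 8.7704 × 1.9804 = 17.369 N·m.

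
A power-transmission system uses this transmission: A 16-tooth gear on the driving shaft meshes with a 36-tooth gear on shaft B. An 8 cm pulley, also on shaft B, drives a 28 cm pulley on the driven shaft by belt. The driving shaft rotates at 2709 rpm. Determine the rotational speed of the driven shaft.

344 rpm

gear mesh 36/16 = 2.25 → 2709/2.25 = 1204 rpm
belt 28/8 = 3.5 → 1204/3.5 = 344 rpm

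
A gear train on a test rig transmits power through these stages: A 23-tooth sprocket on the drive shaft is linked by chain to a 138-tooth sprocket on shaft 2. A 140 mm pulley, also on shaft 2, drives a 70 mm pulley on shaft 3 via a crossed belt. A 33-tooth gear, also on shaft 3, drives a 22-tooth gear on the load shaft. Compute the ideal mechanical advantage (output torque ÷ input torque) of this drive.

Each stage contributes driven/driver: chain 138/23 = 6, belt 70/140 = 0.5, gear mesh 22/33 = 0.66667.
Overall: 6 × 0.5 × 0.66667 = 2.

2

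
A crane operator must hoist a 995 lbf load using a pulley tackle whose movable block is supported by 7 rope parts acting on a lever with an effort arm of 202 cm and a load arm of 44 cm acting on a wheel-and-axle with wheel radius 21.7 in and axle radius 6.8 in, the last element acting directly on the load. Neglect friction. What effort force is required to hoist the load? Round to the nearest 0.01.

9.70 lbf

Block-and-tackle MA = number of supporting rope parts = 7.
Lever MA = effort arm / load arm = 202/44 = 4.5909.
Wheel-and-axle MA = R/r = 21.7/6.8 = 3.1912.
Combined ideal MA = 7 × 4.5909 × 3.1912 = 102.55.
Effort = load / MA = 995 / 102.55 = 9.7023 lbf.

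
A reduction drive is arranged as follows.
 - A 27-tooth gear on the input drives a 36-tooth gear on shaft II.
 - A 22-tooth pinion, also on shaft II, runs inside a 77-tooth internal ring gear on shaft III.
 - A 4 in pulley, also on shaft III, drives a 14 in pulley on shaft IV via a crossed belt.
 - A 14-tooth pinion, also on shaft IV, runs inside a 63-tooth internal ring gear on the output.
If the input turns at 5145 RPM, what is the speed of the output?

70 RPM

Gear mesh: ratio = 36/27 = 1.3333, so shaft II turns at 5145 / 1.3333 = 3858.8 RPM.
Internal gear: ratio = 77/22 = 3.5, so shaft III turns at 3858.8 / 3.5 = 1102.5 RPM.
Belt: ratio = 14/4 = 3.5, so shaft IV turns at 1102.5 / 3.5 = 315 RPM.
Internal gear: ratio = 63/14 = 4.5, so the output turns at 315 / 4.5 = 70 RPM.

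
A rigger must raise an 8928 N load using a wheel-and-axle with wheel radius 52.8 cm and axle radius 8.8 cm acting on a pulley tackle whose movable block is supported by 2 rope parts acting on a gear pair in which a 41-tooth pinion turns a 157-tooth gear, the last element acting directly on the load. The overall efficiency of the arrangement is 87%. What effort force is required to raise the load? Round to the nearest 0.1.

223.3 N

Wheel-and-axle MA = R/r = 52.8/8.8 = 6.
Block-and-tackle MA = number of supporting rope parts = 2.
Gear pair MA = 157/41 = 3.8293.
Combined ideal MA = 6 × 2 × 3.8293 = 45.951.
Actual MA = 45.951 × 0.87 = 39.978.
Effort = load / actual MA = 8928 / 39.978 = 223.33 N.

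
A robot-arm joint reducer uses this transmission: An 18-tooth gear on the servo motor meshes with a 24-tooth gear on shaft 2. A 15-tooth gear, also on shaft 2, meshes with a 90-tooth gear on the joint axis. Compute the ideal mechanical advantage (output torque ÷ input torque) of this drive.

Each stage contributes driven/driver: gear mesh 24/18 = 1.3333, gear mesh 90/15 = 6.
Overall: 1.3333 × 6 = 8.

8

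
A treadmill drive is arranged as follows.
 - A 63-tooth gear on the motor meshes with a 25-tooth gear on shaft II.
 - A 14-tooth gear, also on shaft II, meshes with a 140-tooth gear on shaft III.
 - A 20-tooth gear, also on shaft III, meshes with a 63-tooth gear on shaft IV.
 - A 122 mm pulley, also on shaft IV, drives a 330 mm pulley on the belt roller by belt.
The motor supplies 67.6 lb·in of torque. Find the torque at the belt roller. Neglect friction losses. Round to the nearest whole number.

2286 lb·in

Gear mesh: ratio = 25/63 = 0.39683; torque at shaft II = 67.6 × 0.39683 = 26.825 lb·in.
Gear mesh: ratio = 140/14 = 10; torque at shaft III = 26.825 × 10 = 268.25 lb·in.
Gear mesh: ratio = 63/20 = 3.15; torque at shaft IV = 268.25 × 3.15 = 845 lb·in.
Belt: ratio = 330/122 = 2.7049; torque at the belt roller = 845 × 2.7049 = 2285.7 lb·in.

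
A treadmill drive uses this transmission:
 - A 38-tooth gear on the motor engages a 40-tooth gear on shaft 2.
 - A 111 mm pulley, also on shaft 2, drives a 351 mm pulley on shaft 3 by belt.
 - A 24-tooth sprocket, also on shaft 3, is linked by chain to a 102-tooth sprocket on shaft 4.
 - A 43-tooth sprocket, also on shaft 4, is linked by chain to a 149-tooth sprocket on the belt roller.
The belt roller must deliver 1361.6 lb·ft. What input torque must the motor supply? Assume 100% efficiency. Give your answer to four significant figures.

27.78 lb·ft

Overall ratio R = 1.0526 × 3.1622 × 4.25 × 3.4651 = 49.019.
Input torque = output torque / R = 1361.6 / 49.019 = 27.777 lb·ft.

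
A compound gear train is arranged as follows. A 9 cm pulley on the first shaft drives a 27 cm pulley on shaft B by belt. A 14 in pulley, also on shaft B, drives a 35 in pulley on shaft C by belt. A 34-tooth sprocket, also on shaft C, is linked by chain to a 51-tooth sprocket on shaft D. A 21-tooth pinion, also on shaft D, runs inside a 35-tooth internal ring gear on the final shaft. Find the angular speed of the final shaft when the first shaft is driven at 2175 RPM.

116 RPM

belt 27/9 = 3 → 2175/3 = 725 RPM
belt 35/14 = 2.5 → 725/2.5 = 290 RPM
chain 51/34 = 1.5 → 290/1.5 = 193.33 RPM
internal gear 35/21 = 1.6667 → 193.33/1.6667 = 116 RPM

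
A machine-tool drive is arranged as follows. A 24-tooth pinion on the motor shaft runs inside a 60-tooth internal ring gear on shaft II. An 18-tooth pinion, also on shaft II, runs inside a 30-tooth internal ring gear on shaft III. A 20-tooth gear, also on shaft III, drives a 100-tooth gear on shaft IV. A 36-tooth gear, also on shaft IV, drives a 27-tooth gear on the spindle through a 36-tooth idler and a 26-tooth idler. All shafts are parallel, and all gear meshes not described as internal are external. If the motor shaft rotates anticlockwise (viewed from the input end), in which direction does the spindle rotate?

anticlockwise

the motor shaft → shaft II: internal mesh, same direction → CCW.
shaft II → shaft III: internal mesh, same direction → CCW.
shaft III → shaft IV: external mesh, 1 reversal → CW.
shaft IV → the spindle: driver → idler → idler → driven is 3 external meshes, 3 reversals → CCW.
4 reversals in total — an even number — so the spindle turns the same way as the motor shaft.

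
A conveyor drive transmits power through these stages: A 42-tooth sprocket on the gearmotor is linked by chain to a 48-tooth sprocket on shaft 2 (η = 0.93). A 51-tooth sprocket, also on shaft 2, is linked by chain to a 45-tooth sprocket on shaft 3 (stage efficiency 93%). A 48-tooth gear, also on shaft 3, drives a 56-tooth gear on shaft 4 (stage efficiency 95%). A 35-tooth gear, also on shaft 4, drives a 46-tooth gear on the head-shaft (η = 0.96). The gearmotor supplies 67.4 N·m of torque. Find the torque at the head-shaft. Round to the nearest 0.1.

82.2 N·m

chain 48/42 = 1.1429 → τ = 67.4·1.1429·0.93 = 71.637 N·m
chain 45/51 = 0.88235 → τ = 71.637·0.88235·0.93 = 58.784 N·m
gear mesh 56/48 = 1.1667 → τ = 58.784·1.1667·0.95 = 65.152 N·m
gear mesh 46/35 = 1.3143 → τ = 65.152·1.3143·0.96 = 82.204 N·m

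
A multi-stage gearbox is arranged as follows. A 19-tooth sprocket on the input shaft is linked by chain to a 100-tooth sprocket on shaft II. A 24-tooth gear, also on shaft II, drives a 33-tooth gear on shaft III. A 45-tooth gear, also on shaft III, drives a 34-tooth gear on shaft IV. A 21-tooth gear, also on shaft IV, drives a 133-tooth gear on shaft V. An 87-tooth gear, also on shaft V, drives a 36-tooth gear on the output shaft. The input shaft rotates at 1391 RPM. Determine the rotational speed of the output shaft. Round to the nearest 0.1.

97.1 RPM

chain 100/19 = 5.2632 → 1391/5.2632 = 264.29 RPM
gear mesh 33/24 = 1.375 → 264.29/1.375 = 192.21 RPM
gear mesh 34/45 = 0.75556 → 192.21/0.75556 = 254.4 RPM
gear mesh 133/21 = 6.3333 → 254.4/6.3333 = 40.168 RPM
gear mesh 36/87 = 0.41379 → 40.168/0.41379 = 97.072 RPM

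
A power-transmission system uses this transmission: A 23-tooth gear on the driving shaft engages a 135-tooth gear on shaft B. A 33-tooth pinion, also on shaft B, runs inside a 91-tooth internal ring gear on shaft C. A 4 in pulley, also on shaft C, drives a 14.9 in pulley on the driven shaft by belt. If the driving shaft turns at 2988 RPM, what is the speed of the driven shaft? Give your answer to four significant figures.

Gear mesh: ratio = 135/23 = 5.8696, so shaft B turns at 2988 / 5.8696 = 509.07 RPM.
Internal gear: ratio = 91/33 = 2.7576, so shaft C turns at 509.07 / 2.7576 = 184.61 RPM.
Belt: ratio = 14.9/4 = 3.725, so the driven shaft turns at 184.61 / 3.725 = 49.559 RPM.

49.56 RPM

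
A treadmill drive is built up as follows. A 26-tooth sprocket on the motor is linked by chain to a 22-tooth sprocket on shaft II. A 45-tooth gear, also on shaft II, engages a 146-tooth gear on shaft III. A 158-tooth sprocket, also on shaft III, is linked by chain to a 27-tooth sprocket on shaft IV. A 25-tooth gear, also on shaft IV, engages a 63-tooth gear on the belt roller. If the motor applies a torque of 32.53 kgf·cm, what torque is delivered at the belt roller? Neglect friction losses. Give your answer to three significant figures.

Chain: ratio = 22/26 = 0.84615; torque at shaft II = 32.53 × 0.84615 = 27.525 kgf·cm.
Gear mesh: ratio = 146/45 = 3.2444; torque at shaft III = 27.525 × 3.2444 = 89.305 kgf·cm.
Chain: ratio = 27/158 = 0.17089; torque at shaft IV = 89.305 × 0.17089 = 15.261 kgf·cm.
Gear mesh: ratio = 63/25 = 2.52; torque at the belt roller = 15.261 × 2.52 = 38.457 kgf·cm.

38.5 kgf·cm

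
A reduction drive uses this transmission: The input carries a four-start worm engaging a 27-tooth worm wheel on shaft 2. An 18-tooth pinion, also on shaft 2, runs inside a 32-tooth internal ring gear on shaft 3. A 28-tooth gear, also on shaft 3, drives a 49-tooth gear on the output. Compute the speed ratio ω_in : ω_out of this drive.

21

Each stage contributes driven/driver: worm 27/4 = 6.75, internal gear 32/18 = 1.7778, gear mesh 49/28 = 1.75.
Overall: 6.75 × 1.7778 × 1.75 = 21.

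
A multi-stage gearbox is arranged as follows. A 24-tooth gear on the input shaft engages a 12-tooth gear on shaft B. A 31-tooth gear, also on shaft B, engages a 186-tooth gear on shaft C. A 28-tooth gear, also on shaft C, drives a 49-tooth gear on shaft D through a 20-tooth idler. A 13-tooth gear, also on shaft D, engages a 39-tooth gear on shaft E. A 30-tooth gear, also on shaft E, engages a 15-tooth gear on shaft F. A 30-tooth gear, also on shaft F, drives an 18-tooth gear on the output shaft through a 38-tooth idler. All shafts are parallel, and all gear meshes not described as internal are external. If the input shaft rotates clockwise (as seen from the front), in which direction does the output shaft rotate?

clockwise

the input shaft → shaft B: external mesh, 1 reversal → CCW.
shaft B → shaft C: external mesh, 1 reversal → CW.
shaft C → shaft D: driver → idler → driven is 2 external meshes, 2 reversals → CW.
shaft D → shaft E: external mesh, 1 reversal → CCW.
shaft E → shaft F: external mesh, 1 reversal → CW.
shaft F → the output shaft: driver → idler → driven is 2 external meshes, 2 reversals → CW.
8 reversals in total — an even number — so the output shaft turns the same way as the input shaft.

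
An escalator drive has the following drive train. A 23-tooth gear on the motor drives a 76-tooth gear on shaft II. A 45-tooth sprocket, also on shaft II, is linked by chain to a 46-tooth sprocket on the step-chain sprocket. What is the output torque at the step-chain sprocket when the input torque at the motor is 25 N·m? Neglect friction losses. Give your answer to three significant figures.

84.4 N·m

gear mesh 76/23 = 3.3043 → τ = 25·3.3043 = 82.609 N·m
chain 46/45 = 1.0222 → τ = 82.609·1.0222 = 84.444 N·m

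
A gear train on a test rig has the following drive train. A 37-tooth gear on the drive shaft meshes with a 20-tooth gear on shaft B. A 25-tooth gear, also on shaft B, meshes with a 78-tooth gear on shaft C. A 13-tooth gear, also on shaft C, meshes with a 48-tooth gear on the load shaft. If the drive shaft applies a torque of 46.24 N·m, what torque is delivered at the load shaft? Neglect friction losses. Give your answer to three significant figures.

gear mesh 20/37 = 0.54054 → τ = 46.24·0.54054 = 24.995 N·m
gear mesh 78/25 = 3.12 → τ = 24.995·3.12 = 77.983 N·m
gear mesh 48/13 = 3.6923 → τ = 77.983·3.6923 = 287.94 N·m

288 N·m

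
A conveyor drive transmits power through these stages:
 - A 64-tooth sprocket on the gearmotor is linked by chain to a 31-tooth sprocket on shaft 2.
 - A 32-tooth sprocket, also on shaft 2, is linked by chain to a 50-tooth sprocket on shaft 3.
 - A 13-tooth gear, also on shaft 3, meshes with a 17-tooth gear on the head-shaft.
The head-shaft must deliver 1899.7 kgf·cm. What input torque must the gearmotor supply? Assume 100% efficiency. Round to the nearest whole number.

1919 kgf·cm

Overall ratio R = 0.48438 × 1.5625 × 1.3077 = 0.98971.
Input torque = output torque / R = 1899.7 / 0.98971 = 1919.5 kgf·cm.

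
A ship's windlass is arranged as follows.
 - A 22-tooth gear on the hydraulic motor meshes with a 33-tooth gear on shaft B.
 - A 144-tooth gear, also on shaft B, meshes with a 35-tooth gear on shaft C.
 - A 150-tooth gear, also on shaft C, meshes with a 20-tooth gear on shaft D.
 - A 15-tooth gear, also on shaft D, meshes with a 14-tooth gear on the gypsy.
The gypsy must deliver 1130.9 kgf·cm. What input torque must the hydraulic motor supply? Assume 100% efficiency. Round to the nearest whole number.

Overall ratio R = 1.5 × 0.24306 × 0.13333 × 0.93333 = 0.04537.
Input torque = output torque / R = 1130.9 / 0.04537 = 24926 kgf·cm.

24926 kgf·cm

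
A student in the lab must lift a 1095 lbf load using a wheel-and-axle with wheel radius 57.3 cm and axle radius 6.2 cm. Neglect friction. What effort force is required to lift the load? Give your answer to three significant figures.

Wheel-and-axle MA = R/r = 57.3/6.2 = 9.2419.
Effort = load / MA = 1095 / 9.2419 = 118.48 lbf.

118 lbf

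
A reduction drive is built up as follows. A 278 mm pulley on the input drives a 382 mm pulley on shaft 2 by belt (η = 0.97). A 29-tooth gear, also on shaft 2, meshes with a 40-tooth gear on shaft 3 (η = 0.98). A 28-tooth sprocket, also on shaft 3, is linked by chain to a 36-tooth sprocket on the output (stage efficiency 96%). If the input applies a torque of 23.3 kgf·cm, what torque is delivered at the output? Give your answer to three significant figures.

51.8 kgf·cm

After the belt (382/278): 23.3 × 1.3741 × 0.97 = 31.056 kgf·cm
After the gear mesh (40/29): 31.056 × 1.3793 × 0.98 = 41.979 kgf·cm
After the chain (36/28): 41.979 × 1.2857 × 0.96 = 51.814 kgf·cm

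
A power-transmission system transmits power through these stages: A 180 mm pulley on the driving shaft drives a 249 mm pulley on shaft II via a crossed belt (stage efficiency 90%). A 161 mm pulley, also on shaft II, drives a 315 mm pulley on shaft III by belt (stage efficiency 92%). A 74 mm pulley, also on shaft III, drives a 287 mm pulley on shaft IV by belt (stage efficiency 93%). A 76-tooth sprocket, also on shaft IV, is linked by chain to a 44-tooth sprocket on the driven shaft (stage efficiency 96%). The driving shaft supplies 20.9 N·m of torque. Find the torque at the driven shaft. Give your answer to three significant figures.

belt 249/180 = 1.3833 → τ = 20.9·1.3833·0.90 = 26.02 N·m
belt 315/161 = 1.9565 → τ = 26.02·1.9565·0.92 = 46.837 N·m
belt 287/74 = 3.8784 → τ = 46.837·3.8784·0.93 = 168.94 N·m
chain 44/76 = 0.57895 → τ = 168.94·0.57895·0.96 = 93.893 N·m

93.9 N·m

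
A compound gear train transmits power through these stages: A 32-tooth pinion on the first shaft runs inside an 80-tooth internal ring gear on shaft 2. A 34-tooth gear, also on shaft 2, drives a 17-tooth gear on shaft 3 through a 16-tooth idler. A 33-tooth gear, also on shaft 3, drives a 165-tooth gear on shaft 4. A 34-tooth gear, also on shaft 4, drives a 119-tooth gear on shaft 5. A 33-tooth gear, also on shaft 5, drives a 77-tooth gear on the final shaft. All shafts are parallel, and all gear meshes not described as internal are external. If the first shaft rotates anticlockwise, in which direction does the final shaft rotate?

the first shaft → shaft 2: internal mesh, same direction → CCW.
shaft 2 → shaft 3: driver → idler → driven is 2 external meshes, 2 reversals → CCW.
shaft 3 → shaft 4: external mesh, 1 reversal → CW.
shaft 4 → shaft 5: external mesh, 1 reversal → CCW.
shaft 5 → the final shaft: external mesh, 1 reversal → CW.
5 reversals in total — an odd number — so the final shaft turns opposite to the first shaft.

clockwise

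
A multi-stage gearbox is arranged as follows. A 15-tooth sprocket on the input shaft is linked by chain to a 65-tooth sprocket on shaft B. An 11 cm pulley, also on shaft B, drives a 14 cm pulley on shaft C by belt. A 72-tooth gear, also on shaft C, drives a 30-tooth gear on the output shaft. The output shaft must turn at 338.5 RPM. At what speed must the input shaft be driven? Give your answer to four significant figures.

Overall ratio R = 4.3333 × 1.2727 × 0.41667 = 2.298.
Required input speed = output speed × R = 338.5 × 2.298 = 777.87 RPM.

777.9 RPM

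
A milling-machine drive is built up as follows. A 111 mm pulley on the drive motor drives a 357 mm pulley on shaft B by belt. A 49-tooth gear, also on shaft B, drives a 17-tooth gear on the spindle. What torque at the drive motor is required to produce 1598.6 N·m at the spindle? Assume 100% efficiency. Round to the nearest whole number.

Overall ratio R = 3.2162 × 0.34694 = 1.1158.
Input torque = output torque / R = 1598.6 / 1.1158 = 1432.7 N·m.

1433 N·m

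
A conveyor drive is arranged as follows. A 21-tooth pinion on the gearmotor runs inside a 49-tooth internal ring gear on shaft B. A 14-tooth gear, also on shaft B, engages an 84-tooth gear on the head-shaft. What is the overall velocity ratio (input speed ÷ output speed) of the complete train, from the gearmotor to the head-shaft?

Each stage contributes driven/driver: internal gear 49/21 = 2.3333, gear mesh 84/14 = 6.
Overall: 2.3333 × 6 = 14.

14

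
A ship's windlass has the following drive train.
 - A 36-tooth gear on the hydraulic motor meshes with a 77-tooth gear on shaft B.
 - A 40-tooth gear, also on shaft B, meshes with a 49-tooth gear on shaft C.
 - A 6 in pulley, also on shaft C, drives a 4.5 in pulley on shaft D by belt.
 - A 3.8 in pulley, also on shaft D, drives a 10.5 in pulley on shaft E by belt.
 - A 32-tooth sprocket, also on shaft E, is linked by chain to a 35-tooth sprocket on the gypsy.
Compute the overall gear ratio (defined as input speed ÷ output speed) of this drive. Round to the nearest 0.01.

5.94

Each stage contributes driven/driver: gear mesh 77/36 = 2.1389, gear mesh 49/40 = 1.225, belt 4.5/6 = 0.75, belt 10.5/3.8 = 2.7632, chain 35/32 = 1.0938.
Overall: 2.1389 × 1.225 × 0.75 × 2.7632 × 1.0938 = 5.9389.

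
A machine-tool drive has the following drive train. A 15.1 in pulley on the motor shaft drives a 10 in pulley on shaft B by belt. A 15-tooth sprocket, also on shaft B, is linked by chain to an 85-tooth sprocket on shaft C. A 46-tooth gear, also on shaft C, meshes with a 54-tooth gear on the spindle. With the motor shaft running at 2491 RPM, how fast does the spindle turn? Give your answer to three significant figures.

565 RPM

Belt: ratio = 10/15.1 = 0.66225, so shaft B turns at 2491 / 0.66225 = 3761.4 RPM.
Chain: ratio = 85/15 = 5.6667, so shaft C turns at 3761.4 / 5.6667 = 663.78 RPM.
Gear mesh: ratio = 54/46 = 1.1739, so the spindle turns at 663.78 / 1.1739 = 565.44 RPM.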